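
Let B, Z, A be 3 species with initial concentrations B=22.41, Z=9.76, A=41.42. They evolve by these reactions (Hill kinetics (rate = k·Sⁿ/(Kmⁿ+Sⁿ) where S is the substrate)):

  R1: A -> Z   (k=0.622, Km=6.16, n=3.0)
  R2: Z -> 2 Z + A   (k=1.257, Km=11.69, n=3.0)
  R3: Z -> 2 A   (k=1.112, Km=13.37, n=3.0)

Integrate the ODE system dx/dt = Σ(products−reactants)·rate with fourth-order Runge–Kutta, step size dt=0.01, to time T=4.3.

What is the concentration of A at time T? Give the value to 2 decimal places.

RK4 with dt=0.01: 430 steps to T=4.3. Trajectory (selected grid times):
t=0.00: B=22.41 Z=9.76 A=41.42
t=0.48: B=22.41 Z=10.13 A=41.66
t=0.96: B=22.41 Z=10.51 A=41.95
t=1.43: B=22.41 Z=10.88 A=42.27
t=1.91: B=22.41 Z=11.26 A=42.63
t=2.39: B=22.41 Z=11.64 A=43.04
t=2.87: B=22.41 Z=12.03 A=43.49
t=3.34: B=22.41 Z=12.41 A=43.96
t=3.82: B=22.41 Z=12.80 A=44.49
t=4.30: B=22.41 Z=13.19 A=45.05
Read off A at T=4.3: 45.05

A at T = 45.05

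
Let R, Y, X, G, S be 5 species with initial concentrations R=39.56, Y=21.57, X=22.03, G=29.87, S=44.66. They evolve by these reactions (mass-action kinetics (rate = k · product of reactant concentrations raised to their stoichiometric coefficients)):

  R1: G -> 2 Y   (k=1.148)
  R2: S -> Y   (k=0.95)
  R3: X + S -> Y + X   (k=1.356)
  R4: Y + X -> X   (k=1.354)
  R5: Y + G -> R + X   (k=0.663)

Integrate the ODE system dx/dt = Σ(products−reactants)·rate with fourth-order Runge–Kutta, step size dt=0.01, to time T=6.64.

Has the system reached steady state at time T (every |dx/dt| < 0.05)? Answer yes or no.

RK4 with dt=0.01: 664 steps to T=6.64. Trajectory (selected grid times):
t=0.00: R=39.56 Y=21.57 X=22.03 G=29.87 S=44.66
t=0.74: R=56.95 Y=0.20 X=39.42 G=4.88 S=0.00
t=1.48: R=57.18 Y=0.08 X=39.65 G=1.95 S=0.00
t=2.21: R=57.21 Y=0.04 X=39.68 G=0.82 S=0.00
t=2.95: R=57.22 Y=0.02 X=39.69 G=0.35 S=0.00
t=3.69: R=57.22 Y=0.01 X=39.69 G=0.15 S=0.00
t=4.43: R=57.22 Y=0.00 X=39.69 G=0.06 S=0.00
t=5.16: R=57.22 Y=0.00 X=39.69 G=0.03 S=0.00
t=5.90: R=57.22 Y=0.00 X=39.69 G=0.01 S=0.00
t=6.64: R=57.22 Y=0.00 X=39.69 G=0.00 S=0.00
Rates at T: R1=0.0057, R2=0.0000, R3=0.0000, R4=0.0117, R5=0.0000
dx/dt at T (Σ net stoichiometry × rate): R=+0.0000, Y=-0.0002, X=+0.0000, G=-0.0057, S=-0.0000
Largest |dx/dt| is |-0.0057| (G) < 0.05 → steady.

Steady state at T: yes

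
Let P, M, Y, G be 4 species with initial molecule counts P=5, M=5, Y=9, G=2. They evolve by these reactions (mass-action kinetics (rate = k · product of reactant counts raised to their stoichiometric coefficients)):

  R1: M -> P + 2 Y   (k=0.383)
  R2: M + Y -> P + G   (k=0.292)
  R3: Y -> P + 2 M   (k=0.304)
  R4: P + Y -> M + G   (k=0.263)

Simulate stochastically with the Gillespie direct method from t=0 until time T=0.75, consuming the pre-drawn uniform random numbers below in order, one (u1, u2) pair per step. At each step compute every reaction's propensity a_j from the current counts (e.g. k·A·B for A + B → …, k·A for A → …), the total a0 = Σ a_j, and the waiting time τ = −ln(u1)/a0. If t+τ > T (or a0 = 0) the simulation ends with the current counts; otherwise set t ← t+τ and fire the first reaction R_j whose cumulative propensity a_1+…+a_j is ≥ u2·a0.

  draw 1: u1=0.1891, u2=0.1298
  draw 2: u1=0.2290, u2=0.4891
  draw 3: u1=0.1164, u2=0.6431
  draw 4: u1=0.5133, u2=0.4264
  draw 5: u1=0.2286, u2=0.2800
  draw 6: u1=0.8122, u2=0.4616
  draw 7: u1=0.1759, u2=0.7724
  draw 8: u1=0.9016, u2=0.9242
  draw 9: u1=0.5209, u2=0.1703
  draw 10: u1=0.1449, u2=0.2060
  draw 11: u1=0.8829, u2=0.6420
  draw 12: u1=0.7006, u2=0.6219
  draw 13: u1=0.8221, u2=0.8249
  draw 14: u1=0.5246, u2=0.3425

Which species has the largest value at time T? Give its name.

t=0.000: P=5 M=5 Y=9 G=2
Draw 1: a1=1.915, a2=13.140, a3=2.736, a4=11.835, a0=29.626; τ=−ln(0.1891)/29.626=0.056 → t=0.056; u2·a0=0.1298·29.626=3.845; a1=1.915 < 3.845 ≤ a1+a2=15.055 → R2 fires; P=6 M=4 Y=8 G=3
Draw 2: a1=1.532, a2=9.344, a3=2.432, a4=12.624, a0=25.932; τ=−ln(0.2290)/25.932=0.057 → t=0.113; u2·a0=0.4891·25.932=12.683; a1+a2=10.876 < 12.683 ≤ a1+…+a3=13.308 → R3 fires; P=7 M=6 Y=7 G=3
Draw 3: a1=2.298, a2=12.264, a3=2.128, a4=12.887, a0=29.577; τ=−ln(0.1164)/29.577=0.073 → t=0.186; u2·a0=0.6431·29.577=19.021; a1+…+a3=16.690 < 19.021 ≤ a1+…+a4=29.577 → R4 fires; P=6 M=7 Y=6 G=4
Draw 4: a1=2.681, a2=12.264, a3=1.824, a4=9.468, a0=26.237; τ=−ln(0.5133)/26.237=0.025 → t=0.211; u2·a0=0.4264·26.237=11.187; a1=2.681 < 11.187 ≤ a1+a2=14.945 → R2 fires; P=7 M=6 Y=5 G=5
Draw 5: a1=2.298, a2=8.760, a3=1.520, a4=9.205, a0=21.783; τ=−ln(0.2286)/21.783=0.068 → t=0.279; u2·a0=0.2800·21.783=6.099; a1=2.298 < 6.099 ≤ a1+a2=11.058 → R2 fires; P=8 M=5 Y=4 G=6
Draw 6: a1=1.915, a2=5.840, a3=1.216, a4=8.416, a0=17.387; τ=−ln(0.8122)/17.387=0.012 → t=0.291; u2·a0=0.4616·17.387=8.026; a1+a2=7.755 < 8.026 ≤ a1+…+a3=8.971 → R3 fires; P=9 M=7 Y=3 G=6
Draw 7: a1=2.681, a2=6.132, a3=0.912, a4=7.101, a0=16.826; τ=−ln(0.1759)/16.826=0.103 → t=0.394; u2·a0=0.7724·16.826=12.996; a1+…+a3=9.725 < 12.996 ≤ a1+…+a4=16.826 → R4 fires; P=8 M=8 Y=2 G=7
Draw 8: a1=3.064, a2=4.672, a3=0.608, a4=4.208, a0=12.552; τ=−ln(0.9016)/12.552=0.008 → t=0.402; u2·a0=0.9242·12.552=11.601; a1+…+a3=8.344 < 11.601 ≤ a1+…+a4=12.552 → R4 fires; P=7 M=9 Y=1 G=8
Draw 9: a1=3.447, a2=2.628, a3=0.304, a4=1.841, a0=8.220; τ=−ln(0.5209)/8.220=0.079 → t=0.482; u2·a0=0.1703·8.220=1.400 ≤ a1=3.447 → R1 fires; P=8 M=8 Y=3 G=8
Draw 10: a1=3.064, a2=7.008, a3=0.912, a4=6.312, a0=17.296; τ=−ln(0.1449)/17.296=0.112 → t=0.593; u2·a0=0.2060·17.296=3.563; a1=3.064 < 3.563 ≤ a1+a2=10.072 → R2 fires; P=9 M=7 Y=2 G=9
Draw 11: a1=2.681, a2=4.088, a3=0.608, a4=4.734, a0=12.111; τ=−ln(0.8829)/12.111=0.010 → t=0.604; u2·a0=0.6420·12.111=7.775; a1+…+a3=7.377 < 7.775 ≤ a1+…+a4=12.111 → R4 fires; P=8 M=8 Y=1 G=10
Draw 12: a1=3.064, a2=2.336, a3=0.304, a4=2.104, a0=7.808; τ=−ln(0.7006)/7.808=0.046 → t=0.649; u2·a0=0.6219·7.808=4.856; a1=3.064 < 4.856 ≤ a1+a2=5.400 → R2 fires; P=9 M=7 Y=0 G=11
Draw 13: a1=2.681, a2=0.000, a3=0.000, a4=0.000, a0=2.681; τ=−ln(0.8221)/2.681=0.073 → t=0.722; u2·a0=0.8249·2.681=2.212 ≤ a1=2.681 → R1 fires; P=10 M=6 Y=2 G=11
Draw 14: a1=2.298, a2=3.504, a3=0.608, a4=5.260, a0=11.670; τ=−ln(0.5246)/11.670=0.055 → t=0.778 > T=0.75: stop.
At T=0.75: P=10 M=6 Y=2 G=11; the largest is G.

Dominant species at T: G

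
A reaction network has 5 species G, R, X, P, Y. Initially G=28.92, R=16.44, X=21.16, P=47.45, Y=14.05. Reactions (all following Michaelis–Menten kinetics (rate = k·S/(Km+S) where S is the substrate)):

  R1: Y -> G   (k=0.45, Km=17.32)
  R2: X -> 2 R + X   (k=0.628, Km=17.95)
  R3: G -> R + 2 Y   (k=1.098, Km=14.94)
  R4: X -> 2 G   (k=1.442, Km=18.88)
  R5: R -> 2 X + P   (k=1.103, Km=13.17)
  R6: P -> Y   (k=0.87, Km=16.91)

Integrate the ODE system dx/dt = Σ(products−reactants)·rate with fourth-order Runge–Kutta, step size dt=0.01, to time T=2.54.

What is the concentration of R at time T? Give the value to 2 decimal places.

R at T = 18.46

RK4 with dt=0.01: 254 steps to T=2.54. Trajectory (selected grid times):
t=0.00: G=28.92 R=16.44 X=21.16 P=47.45 Y=14.05
t=0.28: G=29.20 R=16.66 X=21.29 P=47.44 Y=14.58
t=0.56: G=29.48 R=16.88 X=21.42 P=47.44 Y=15.11
t=0.85: G=29.78 R=17.11 X=21.56 P=47.43 Y=15.66
t=1.13: G=30.07 R=17.34 X=21.69 P=47.43 Y=16.18
t=1.41: G=30.35 R=17.56 X=21.83 P=47.42 Y=16.71
t=1.69: G=30.64 R=17.78 X=21.97 P=47.42 Y=17.24
t=1.98: G=30.95 R=18.01 X=22.11 P=47.42 Y=17.79
t=2.26: G=31.24 R=18.23 X=22.25 P=47.42 Y=18.32
t=2.54: G=31.53 R=18.46 X=22.39 P=47.42 Y=18.86
Read off R at T=2.54: 18.46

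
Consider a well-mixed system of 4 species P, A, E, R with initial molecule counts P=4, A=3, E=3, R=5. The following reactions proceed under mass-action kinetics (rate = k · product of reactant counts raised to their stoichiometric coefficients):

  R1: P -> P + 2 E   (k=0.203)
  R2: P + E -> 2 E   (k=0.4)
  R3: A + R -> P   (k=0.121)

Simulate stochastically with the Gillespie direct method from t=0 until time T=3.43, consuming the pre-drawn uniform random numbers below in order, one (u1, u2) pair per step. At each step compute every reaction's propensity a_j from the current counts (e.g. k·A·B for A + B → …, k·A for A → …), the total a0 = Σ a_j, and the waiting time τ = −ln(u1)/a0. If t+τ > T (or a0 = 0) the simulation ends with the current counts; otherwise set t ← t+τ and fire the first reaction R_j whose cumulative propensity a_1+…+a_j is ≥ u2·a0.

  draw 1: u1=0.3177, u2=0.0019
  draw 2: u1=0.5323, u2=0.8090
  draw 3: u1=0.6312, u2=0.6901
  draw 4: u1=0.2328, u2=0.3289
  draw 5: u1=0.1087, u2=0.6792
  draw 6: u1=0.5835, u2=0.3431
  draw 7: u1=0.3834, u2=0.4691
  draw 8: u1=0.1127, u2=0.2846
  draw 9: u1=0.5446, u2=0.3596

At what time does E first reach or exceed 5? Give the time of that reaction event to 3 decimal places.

t=0.000: P=4 A=3 E=3 R=5
Draw 1: a1=0.812, a2=4.800, a3=1.815, a0=7.427; τ=−ln(0.3177)/7.427=0.154 → t=0.154; u2·a0=0.0019·7.427=0.014 ≤ a1=0.812 → R1 fires; P=4 A=3 E=5 R=5
Draw 2: a1=0.812, a2=8.000, a3=1.815, a0=10.627; τ=−ln(0.5323)/10.627=0.059 → t=0.214; u2·a0=0.8090·10.627=8.597; a1=0.812 < 8.597 ≤ a1+a2=8.812 → R2 fires; P=3 A=3 E=6 R=5
Draw 3: a1=0.609, a2=7.200, a3=1.815, a0=9.624; τ=−ln(0.6312)/9.624=0.048 → t=0.262; u2·a0=0.6901·9.624=6.642; a1=0.609 < 6.642 ≤ a1+a2=7.809 → R2 fires; P=2 A=3 E=7 R=5
Draw 4: a1=0.406, a2=5.600, a3=1.815, a0=7.821; τ=−ln(0.2328)/7.821=0.186 → t=0.448; u2·a0=0.3289·7.821=2.572; a1=0.406 < 2.572 ≤ a1+a2=6.006 → R2 fires; P=1 A=3 E=8 R=5
Draw 5: a1=0.203, a2=3.200, a3=1.815, a0=5.218; τ=−ln(0.1087)/5.218=0.425 → t=0.873; u2·a0=0.6792·5.218=3.544; a1+a2=3.403 < 3.544 ≤ a1+…+a3=5.218 → R3 fires; P=2 A=2 E=8 R=4
Draw 6: a1=0.406, a2=6.400, a3=0.968, a0=7.774; τ=−ln(0.5835)/7.774=0.069 → t=0.942; u2·a0=0.3431·7.774=2.667; a1=0.406 < 2.667 ≤ a1+a2=6.806 → R2 fires; P=1 A=2 E=9 R=4
Draw 7: a1=0.203, a2=3.600, a3=0.968, a0=4.771; τ=−ln(0.3834)/4.771=0.201 → t=1.143; u2·a0=0.4691·4.771=2.238; a1=0.203 < 2.238 ≤ a1+a2=3.803 → R2 fires; P=0 A=2 E=10 R=4
Draw 8: a1=0.000, a2=0.000, a3=0.968, a0=0.968; τ=−ln(0.1127)/0.968=2.255 → t=3.399; u2·a0=0.2846·0.968=0.275; a1+a2=0.000 < 0.275 ≤ a1+…+a3=0.968 → R3 fires; P=1 A=1 E=10 R=3
Draw 9: a1=0.203, a2=4.000, a3=0.363, a0=4.566; τ=−ln(0.5446)/4.566=0.133 → t=3.532 > T=3.43: stop.
E first becomes ≥ 5 when it reaches 5 at the event at t=0.154.

Threshold first reached at t = 0.154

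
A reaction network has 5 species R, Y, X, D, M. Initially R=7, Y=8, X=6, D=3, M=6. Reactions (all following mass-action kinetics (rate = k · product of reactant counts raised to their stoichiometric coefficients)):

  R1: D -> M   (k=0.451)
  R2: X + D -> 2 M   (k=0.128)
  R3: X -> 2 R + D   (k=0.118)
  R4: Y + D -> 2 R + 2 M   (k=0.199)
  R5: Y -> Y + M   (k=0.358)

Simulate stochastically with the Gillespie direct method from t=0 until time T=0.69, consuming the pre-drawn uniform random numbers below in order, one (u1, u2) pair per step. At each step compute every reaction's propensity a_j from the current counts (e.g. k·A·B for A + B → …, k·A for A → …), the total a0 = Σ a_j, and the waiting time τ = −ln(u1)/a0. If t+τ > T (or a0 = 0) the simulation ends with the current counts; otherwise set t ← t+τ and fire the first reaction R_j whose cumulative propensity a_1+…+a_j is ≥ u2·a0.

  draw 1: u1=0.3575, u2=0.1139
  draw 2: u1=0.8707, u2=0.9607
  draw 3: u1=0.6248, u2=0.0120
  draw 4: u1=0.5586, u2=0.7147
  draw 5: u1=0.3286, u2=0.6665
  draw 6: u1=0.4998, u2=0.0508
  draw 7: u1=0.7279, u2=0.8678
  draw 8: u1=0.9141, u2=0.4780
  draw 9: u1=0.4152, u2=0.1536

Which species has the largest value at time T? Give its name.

Dominant species at T: M

t=0.000: R=7 Y=8 X=6 D=3 M=6
Draw 1: a1=1.353, a2=2.304, a3=0.708, a4=4.776, a5=2.864, a0=12.005; τ=−ln(0.3575)/12.005=0.086 → t=0.086; u2·a0=0.1139·12.005=1.367; a1=1.353 < 1.367 ≤ a1+a2=3.657 → R2 fires; R=7 Y=8 X=5 D=2 M=8
Draw 2: a1=0.902, a2=1.280, a3=0.590, a4=3.184, a5=2.864, a0=8.820; τ=−ln(0.8707)/8.820=0.016 → t=0.101; u2·a0=0.9607·8.820=8.473; a1+…+a4=5.956 < 8.473 ≤ a1+…+a5=8.820 → R5 fires; R=7 Y=8 X=5 D=2 M=9
Draw 3: a1=0.902, a2=1.280, a3=0.590, a4=3.184, a5=2.864, a0=8.820; τ=−ln(0.6248)/8.820=0.053 → t=0.155; u2·a0=0.0120·8.820=0.106 ≤ a1=0.902 → R1 fires; R=7 Y=8 X=5 D=1 M=10
Draw 4: a1=0.451, a2=0.640, a3=0.590, a4=1.592, a5=2.864, a0=6.137; τ=−ln(0.5586)/6.137=0.095 → t=0.250; u2·a0=0.7147·6.137=4.386; a1+…+a4=3.273 < 4.386 ≤ a1+…+a5=6.137 → R5 fires; R=7 Y=8 X=5 D=1 M=11
Draw 5: a1=0.451, a2=0.640, a3=0.590, a4=1.592, a5=2.864, a0=6.137; τ=−ln(0.3286)/6.137=0.181 → t=0.431; u2·a0=0.6665·6.137=4.090; a1+…+a4=3.273 < 4.090 ≤ a1+…+a5=6.137 → R5 fires; R=7 Y=8 X=5 D=1 M=12
Draw 6: a1=0.451, a2=0.640, a3=0.590, a4=1.592, a5=2.864, a0=6.137; τ=−ln(0.4998)/6.137=0.113 → t=0.544; u2·a0=0.0508·6.137=0.312 ≤ a1=0.451 → R1 fires; R=7 Y=8 X=5 D=0 M=13
Draw 7: a1=0.000, a2=0.000, a3=0.590, a4=0.000, a5=2.864, a0=3.454; τ=−ln(0.7279)/3.454=0.092 → t=0.636; u2·a0=0.8678·3.454=2.997; a1+…+a4=0.590 < 2.997 ≤ a1+…+a5=3.454 → R5 fires; R=7 Y=8 X=5 D=0 M=14
Draw 8: a1=0.000, a2=0.000, a3=0.590, a4=0.000, a5=2.864, a0=3.454; τ=−ln(0.9141)/3.454=0.026 → t=0.662; u2·a0=0.4780·3.454=1.651; a1+…+a4=0.590 < 1.651 ≤ a1+…+a5=3.454 → R5 fires; R=7 Y=8 X=5 D=0 M=15
Draw 9: a1=0.000, a2=0.000, a3=0.590, a4=0.000, a5=2.864, a0=3.454; τ=−ln(0.4152)/3.454=0.254 → t=0.916 > T=0.69: stop.
At T=0.69: R=7 Y=8 X=5 D=0 M=15; the largest is M.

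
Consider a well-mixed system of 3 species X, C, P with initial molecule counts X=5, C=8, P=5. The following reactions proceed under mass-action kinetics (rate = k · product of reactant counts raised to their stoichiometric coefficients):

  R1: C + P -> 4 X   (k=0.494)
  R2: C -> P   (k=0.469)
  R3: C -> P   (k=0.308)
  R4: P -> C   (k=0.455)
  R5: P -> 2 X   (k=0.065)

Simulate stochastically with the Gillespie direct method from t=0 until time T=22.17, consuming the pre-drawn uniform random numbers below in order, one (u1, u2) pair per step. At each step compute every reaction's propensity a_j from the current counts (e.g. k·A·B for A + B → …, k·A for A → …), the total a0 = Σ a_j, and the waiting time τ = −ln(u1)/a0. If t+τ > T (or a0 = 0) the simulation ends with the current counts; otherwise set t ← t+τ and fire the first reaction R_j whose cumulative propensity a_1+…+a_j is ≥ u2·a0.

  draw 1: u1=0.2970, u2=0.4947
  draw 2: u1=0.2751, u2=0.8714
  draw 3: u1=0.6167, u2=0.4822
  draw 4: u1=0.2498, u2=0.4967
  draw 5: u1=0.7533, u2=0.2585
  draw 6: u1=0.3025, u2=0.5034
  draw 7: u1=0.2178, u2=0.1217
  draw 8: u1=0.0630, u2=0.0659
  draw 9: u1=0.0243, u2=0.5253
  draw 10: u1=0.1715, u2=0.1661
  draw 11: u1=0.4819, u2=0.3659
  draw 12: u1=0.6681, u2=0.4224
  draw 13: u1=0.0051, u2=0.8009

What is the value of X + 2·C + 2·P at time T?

Value at T = 31

Check how each reaction changes W = X + 2·C + 2·P (weight of products minus weight of reactants):
R1: C + P -> 4 X: (1·4) − (2·1 + 2·1) = 4 − 4 = 0
R2: C -> P: (2·1) − (2·1) = 2 − 2 = 0
R3: C -> P: (2·1) − (2·1) = 2 − 2 = 0
R4: P -> C: (2·1) − (2·1) = 2 − 2 = 0
R5: P -> 2 X: (1·2) − (2·1) = 2 − 2 = 0
Every reaction leaves W unchanged, so W is conserved and no simulation is needed: W(T) = W(0) = 5 + 2·8 + 2·5 = 31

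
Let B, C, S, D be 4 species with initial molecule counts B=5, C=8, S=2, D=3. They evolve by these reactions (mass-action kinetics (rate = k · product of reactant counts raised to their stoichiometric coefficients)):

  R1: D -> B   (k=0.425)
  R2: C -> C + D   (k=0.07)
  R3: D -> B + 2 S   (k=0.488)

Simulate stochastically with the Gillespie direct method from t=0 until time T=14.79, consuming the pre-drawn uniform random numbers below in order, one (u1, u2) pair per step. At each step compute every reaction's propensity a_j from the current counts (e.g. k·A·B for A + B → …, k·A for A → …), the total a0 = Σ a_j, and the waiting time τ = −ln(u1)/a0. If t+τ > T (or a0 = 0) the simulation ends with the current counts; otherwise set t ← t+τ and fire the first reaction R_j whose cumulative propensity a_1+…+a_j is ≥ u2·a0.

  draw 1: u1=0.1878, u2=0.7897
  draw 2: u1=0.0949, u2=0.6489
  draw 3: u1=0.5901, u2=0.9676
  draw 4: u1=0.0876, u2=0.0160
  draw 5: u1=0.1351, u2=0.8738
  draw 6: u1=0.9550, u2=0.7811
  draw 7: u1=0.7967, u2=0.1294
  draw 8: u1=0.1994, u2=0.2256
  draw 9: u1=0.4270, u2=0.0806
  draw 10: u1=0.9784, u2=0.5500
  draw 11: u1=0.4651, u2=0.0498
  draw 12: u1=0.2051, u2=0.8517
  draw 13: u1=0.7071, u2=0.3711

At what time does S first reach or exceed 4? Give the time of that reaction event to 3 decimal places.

Threshold first reached at t = 0.507

t=0.000: B=5 C=8 S=2 D=3
Draw 1: a1=1.275, a2=0.560, a3=1.464, a0=3.299; τ=−ln(0.1878)/3.299=0.507 → t=0.507; u2·a0=0.7897·3.299=2.605; a1+a2=1.835 < 2.605 ≤ a1+…+a3=3.299 → R3 fires; B=6 C=8 S=4 D=2
Draw 2: a1=0.850, a2=0.560, a3=0.976, a0=2.386; τ=−ln(0.0949)/2.386=0.987 → t=1.494; u2·a0=0.6489·2.386=1.548; a1+a2=1.410 < 1.548 ≤ a1+…+a3=2.386 → R3 fires; B=7 C=8 S=6 D=1
Draw 3: a1=0.425, a2=0.560, a3=0.488, a0=1.473; τ=−ln(0.5901)/1.473=0.358 → t=1.852; u2·a0=0.9676·1.473=1.425; a1+a2=0.985 < 1.425 ≤ a1+…+a3=1.473 → R3 fires; B=8 C=8 S=8 D=0
Draw 4: a1=0.000, a2=0.560, a3=0.000, a0=0.560; τ=−ln(0.0876)/0.560=4.348 → t=6.200; u2·a0=0.0160·0.560=0.009; a1=0.000 < 0.009 ≤ a1+a2=0.560 → R2 fires; B=8 C=8 S=8 D=1
Draw 5: a1=0.425, a2=0.560, a3=0.488, a0=1.473; τ=−ln(0.1351)/1.473=1.359 → t=7.559; u2·a0=0.8738·1.473=1.287; a1+a2=0.985 < 1.287 ≤ a1+…+a3=1.473 → R3 fires; B=9 C=8 S=10 D=0
Draw 6: a1=0.000, a2=0.560, a3=0.000, a0=0.560; τ=−ln(0.9550)/0.560=0.082 → t=7.641; u2·a0=0.7811·0.560=0.437; a1=0.000 < 0.437 ≤ a1+a2=0.560 → R2 fires; B=9 C=8 S=10 D=1
Draw 7: a1=0.425, a2=0.560, a3=0.488, a0=1.473; τ=−ln(0.7967)/1.473=0.154 → t=7.796; u2·a0=0.1294·1.473=0.191 ≤ a1=0.425 → R1 fires; B=10 C=8 S=10 D=0
Draw 8: a1=0.000, a2=0.560, a3=0.000, a0=0.560; τ=−ln(0.1994)/0.560=2.879 → t=10.675; u2·a0=0.2256·0.560=0.126; a1=0.000 < 0.126 ≤ a1+a2=0.560 → R2 fires; B=10 C=8 S=10 D=1
Draw 9: a1=0.425, a2=0.560, a3=0.488, a0=1.473; τ=−ln(0.4270)/1.473=0.578 → t=11.253; u2·a0=0.0806·1.473=0.119 ≤ a1=0.425 → R1 fires; B=11 C=8 S=10 D=0
Draw 10: a1=0.000, a2=0.560, a3=0.000, a0=0.560; τ=−ln(0.9784)/0.560=0.039 → t=11.292; u2·a0=0.5500·0.560=0.308; a1=0.000 < 0.308 ≤ a1+a2=0.560 → R2 fires; B=11 C=8 S=10 D=1
Draw 11: a1=0.425, a2=0.560, a3=0.488, a0=1.473; τ=−ln(0.4651)/1.473=0.520 → t=11.811; u2·a0=0.0498·1.473=0.073 ≤ a1=0.425 → R1 fires; B=12 C=8 S=10 D=0
Draw 12: a1=0.000, a2=0.560, a3=0.000, a0=0.560; τ=−ln(0.2051)/0.560=2.829 → t=14.640; u2·a0=0.8517·0.560=0.477; a1=0.000 < 0.477 ≤ a1+a2=0.560 → R2 fires; B=12 C=8 S=10 D=1
Draw 13: a1=0.425, a2=0.560, a3=0.488, a0=1.473; τ=−ln(0.7071)/1.473=0.235 → t=14.876 > T=14.79: stop.
S first becomes ≥ 4 when it reaches 4 at the event at t=0.507.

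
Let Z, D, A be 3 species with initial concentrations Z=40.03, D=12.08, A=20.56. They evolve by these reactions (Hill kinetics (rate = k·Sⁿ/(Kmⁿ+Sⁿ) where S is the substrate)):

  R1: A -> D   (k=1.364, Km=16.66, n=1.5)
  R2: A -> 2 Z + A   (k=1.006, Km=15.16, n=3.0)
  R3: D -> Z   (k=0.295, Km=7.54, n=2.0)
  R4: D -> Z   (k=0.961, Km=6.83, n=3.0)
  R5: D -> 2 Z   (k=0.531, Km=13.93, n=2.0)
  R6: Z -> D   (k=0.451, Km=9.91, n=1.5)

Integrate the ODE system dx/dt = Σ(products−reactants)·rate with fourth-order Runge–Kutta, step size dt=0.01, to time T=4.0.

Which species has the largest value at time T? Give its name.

RK4 with dt=0.01: 400 steps to T=4.0. Trajectory (selected grid times):
t=0.00: Z=40.03 D=12.08 A=20.56
t=0.44: Z=41.13 D=12.05 A=20.21
t=0.89: Z=42.25 D=12.02 A=19.87
t=1.33: Z=43.33 D=11.99 A=19.53
t=1.78: Z=44.42 D=11.95 A=19.19
t=2.22: Z=45.47 D=11.91 A=18.86
t=2.67: Z=46.54 D=11.87 A=18.52
t=3.11: Z=47.57 D=11.83 A=18.20
t=3.56: Z=48.60 D=11.78 A=17.88
t=4.00: Z=49.61 D=11.73 A=17.56
At T=4.0: Z=49.61 D=11.73 A=17.56; the largest is Z.

Dominant species at T: Z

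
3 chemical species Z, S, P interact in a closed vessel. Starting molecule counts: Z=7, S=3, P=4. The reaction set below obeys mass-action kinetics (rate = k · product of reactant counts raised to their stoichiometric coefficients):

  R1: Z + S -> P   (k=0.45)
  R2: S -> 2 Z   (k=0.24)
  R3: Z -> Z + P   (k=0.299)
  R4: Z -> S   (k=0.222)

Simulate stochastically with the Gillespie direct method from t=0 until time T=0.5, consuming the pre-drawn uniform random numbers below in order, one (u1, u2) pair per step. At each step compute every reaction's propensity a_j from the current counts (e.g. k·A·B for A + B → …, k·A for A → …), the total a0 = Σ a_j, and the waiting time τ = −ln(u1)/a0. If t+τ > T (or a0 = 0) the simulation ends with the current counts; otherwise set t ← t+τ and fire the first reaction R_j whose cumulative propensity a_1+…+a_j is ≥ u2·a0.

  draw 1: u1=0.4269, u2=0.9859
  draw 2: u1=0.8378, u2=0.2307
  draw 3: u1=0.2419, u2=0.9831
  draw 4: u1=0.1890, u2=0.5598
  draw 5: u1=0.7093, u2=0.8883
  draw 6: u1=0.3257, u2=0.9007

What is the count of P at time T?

P at T = 7

t=0.000: Z=7 S=3 P=4
Draw 1: a1=9.450, a2=0.720, a3=2.093, a4=1.554, a0=13.817; τ=−ln(0.4269)/13.817=0.062 → t=0.062; u2·a0=0.9859·13.817=13.622; a1+…+a3=12.263 < 13.622 ≤ a1+…+a4=13.817 → R4 fires; Z=6 S=4 P=4
Draw 2: a1=10.800, a2=0.960, a3=1.794, a4=1.332, a0=14.886; τ=−ln(0.8378)/14.886=0.012 → t=0.073; u2·a0=0.2307·14.886=3.434 ≤ a1=10.800 → R1 fires; Z=5 S=3 P=5
Draw 3: a1=6.750, a2=0.720, a3=1.495, a4=1.110, a0=10.075; τ=−ln(0.2419)/10.075=0.141 → t=0.214; u2·a0=0.9831·10.075=9.905; a1+…+a3=8.965 < 9.905 ≤ a1+…+a4=10.075 → R4 fires; Z=4 S=4 P=5
Draw 4: a1=7.200, a2=0.960, a3=1.196, a4=0.888, a0=10.244; τ=−ln(0.1890)/10.244=0.163 → t=0.377; u2·a0=0.5598·10.244=5.735 ≤ a1=7.200 → R1 fires; Z=3 S=3 P=6
Draw 5: a1=4.050, a2=0.720, a3=0.897, a4=0.666, a0=6.333; τ=−ln(0.7093)/6.333=0.054 → t=0.431; u2·a0=0.8883·6.333=5.626; a1+a2=4.770 < 5.626 ≤ a1+…+a3=5.667 → R3 fires; Z=3 S=3 P=7
Draw 6: a1=4.050, a2=0.720, a3=0.897, a4=0.666, a0=6.333; τ=−ln(0.3257)/6.333=0.177 → t=0.608 > T=0.5: stop.
Read off P at T=0.5: 7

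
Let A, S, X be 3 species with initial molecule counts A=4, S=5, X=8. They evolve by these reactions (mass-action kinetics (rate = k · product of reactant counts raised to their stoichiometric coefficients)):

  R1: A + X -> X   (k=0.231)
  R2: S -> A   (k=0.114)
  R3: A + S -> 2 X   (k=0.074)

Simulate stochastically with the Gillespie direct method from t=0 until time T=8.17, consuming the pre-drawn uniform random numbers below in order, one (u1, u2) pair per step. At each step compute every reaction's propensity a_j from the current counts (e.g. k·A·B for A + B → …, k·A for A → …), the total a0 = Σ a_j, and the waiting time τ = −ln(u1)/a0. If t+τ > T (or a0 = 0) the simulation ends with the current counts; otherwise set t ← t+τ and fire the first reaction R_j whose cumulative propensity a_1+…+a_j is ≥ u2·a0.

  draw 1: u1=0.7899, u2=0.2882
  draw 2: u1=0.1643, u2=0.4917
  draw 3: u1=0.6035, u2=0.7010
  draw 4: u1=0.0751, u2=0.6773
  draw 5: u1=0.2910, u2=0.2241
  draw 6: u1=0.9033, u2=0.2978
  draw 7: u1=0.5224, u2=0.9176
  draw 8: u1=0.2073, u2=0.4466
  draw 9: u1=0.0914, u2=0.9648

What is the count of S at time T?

t=0.000: A=4 S=5 X=8
Draw 1: a1=7.392, a2=0.570, a3=1.480, a0=9.442; τ=−ln(0.7899)/9.442=0.025 → t=0.025; u2·a0=0.2882·9.442=2.721 ≤ a1=7.392 → R1 fires; A=3 S=5 X=8
Draw 2: a1=5.544, a2=0.570, a3=1.110, a0=7.224; τ=−ln(0.1643)/7.224=0.250 → t=0.275; u2·a0=0.4917·7.224=3.552 ≤ a1=5.544 → R1 fires; A=2 S=5 X=8
Draw 3: a1=3.696, a2=0.570, a3=0.740, a0=5.006; τ=−ln(0.6035)/5.006=0.101 → t=0.376; u2·a0=0.7010·5.006=3.509 ≤ a1=3.696 → R1 fires; A=1 S=5 X=8
Draw 4: a1=1.848, a2=0.570, a3=0.370, a0=2.788; τ=−ln(0.0751)/2.788=0.929 → t=1.304; u2·a0=0.6773·2.788=1.888; a1=1.848 < 1.888 ≤ a1+a2=2.418 → R2 fires; A=2 S=4 X=8
Draw 5: a1=3.696, a2=0.456, a3=0.592, a0=4.744; τ=−ln(0.2910)/4.744=0.260 → t=1.565; u2·a0=0.2241·4.744=1.063 ≤ a1=3.696 → R1 fires; A=1 S=4 X=8
Draw 6: a1=1.848, a2=0.456, a3=0.296, a0=2.600; τ=−ln(0.9033)/2.600=0.039 → t=1.604; u2·a0=0.2978·2.600=0.774 ≤ a1=1.848 → R1 fires; A=0 S=4 X=8
Draw 7: a1=0.000, a2=0.456, a3=0.000, a0=0.456; τ=−ln(0.5224)/0.456=1.424 → t=3.028; u2·a0=0.9176·0.456=0.418; a1=0.000 < 0.418 ≤ a1+a2=0.456 → R2 fires; A=1 S=3 X=8
Draw 8: a1=1.848, a2=0.342, a3=0.222, a0=2.412; τ=−ln(0.2073)/2.412=0.652 → t=3.680; u2·a0=0.4466·2.412=1.077 ≤ a1=1.848 → R1 fires; A=0 S=3 X=8
Draw 9: a1=0.000, a2=0.342, a3=0.000, a0=0.342; τ=−ln(0.0914)/0.342=6.996 → t=10.676 > T=8.17: stop.
Read off S at T=8.17: 3

S at T = 3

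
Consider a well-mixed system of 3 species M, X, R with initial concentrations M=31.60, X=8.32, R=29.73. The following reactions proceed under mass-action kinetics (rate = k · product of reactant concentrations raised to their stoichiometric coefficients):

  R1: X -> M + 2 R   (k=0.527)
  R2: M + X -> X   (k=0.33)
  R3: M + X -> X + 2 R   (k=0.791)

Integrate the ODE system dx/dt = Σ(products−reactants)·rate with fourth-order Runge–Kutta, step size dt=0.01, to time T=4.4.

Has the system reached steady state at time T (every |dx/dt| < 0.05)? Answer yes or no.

RK4 with dt=0.01: 440 steps to T=4.4. Trajectory (selected grid times):
t=0.00: M=31.60 X=8.32 R=29.73
t=0.49: M=1.02 X=6.43 R=79.34
t=0.98: M=0.49 X=4.96 R=85.08
t=1.47: M=0.47 X=3.83 R=88.96
t=1.96: M=0.47 X=2.96 R=91.94
t=2.44: M=0.47 X=2.30 R=94.20
t=2.93: M=0.47 X=1.78 R=95.98
t=3.42: M=0.47 X=1.37 R=97.36
t=3.91: M=0.47 X=1.06 R=98.43
t=4.40: M=0.47 X=0.82 R=99.25
Rates at T: R1=0.4314, R2=0.1270, R3=0.3044
dx/dt at T (Σ net stoichiometry × rate): M=-0.0000, X=-0.4314, R=+1.4717
Largest |dx/dt| is |+1.4717| (R) ≥ 0.05 → not steady.

Steady state at T: no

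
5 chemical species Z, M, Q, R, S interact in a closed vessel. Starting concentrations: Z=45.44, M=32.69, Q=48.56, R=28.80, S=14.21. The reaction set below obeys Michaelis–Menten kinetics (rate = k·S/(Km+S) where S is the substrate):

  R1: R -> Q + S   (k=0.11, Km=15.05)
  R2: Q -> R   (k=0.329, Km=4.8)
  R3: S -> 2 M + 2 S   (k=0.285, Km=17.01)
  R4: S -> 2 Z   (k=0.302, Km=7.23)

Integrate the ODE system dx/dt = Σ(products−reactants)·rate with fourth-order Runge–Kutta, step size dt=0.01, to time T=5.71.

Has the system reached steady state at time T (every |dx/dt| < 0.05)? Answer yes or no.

Steady state at T: no

RK4 with dt=0.01: 571 steps to T=5.71. Trajectory (selected grid times):
t=0.00: Z=45.44 M=32.69 Q=48.56 R=28.80 S=14.21
t=0.63: Z=45.69 M=32.85 Q=48.42 R=28.94 S=14.21
t=1.27: Z=45.95 M=33.02 Q=48.27 R=29.09 S=14.21
t=1.90: Z=46.20 M=33.18 Q=48.13 R=29.23 S=14.21
t=2.54: Z=46.46 M=33.35 Q=47.98 R=29.38 S=14.22
t=3.17: Z=46.71 M=33.51 Q=47.84 R=29.52 S=14.22
t=3.81: Z=46.97 M=33.68 Q=47.70 R=29.66 S=14.22
t=4.44: Z=47.22 M=33.84 Q=47.55 R=29.81 S=14.22
t=5.08: Z=47.47 M=34.01 Q=47.41 R=29.95 S=14.22
t=5.71: Z=47.73 M=34.17 Q=47.27 R=30.09 S=14.22
Rates at T: R1=0.0733, R2=0.2987, R3=0.1298, R4=0.2002
dx/dt at T (Σ net stoichiometry × rate): Z=+0.4004, M=+0.2596, Q=-0.2253, R=+0.2253, S=+0.0029
Largest |dx/dt| is |+0.4004| (Z) ≥ 0.05 → not steady.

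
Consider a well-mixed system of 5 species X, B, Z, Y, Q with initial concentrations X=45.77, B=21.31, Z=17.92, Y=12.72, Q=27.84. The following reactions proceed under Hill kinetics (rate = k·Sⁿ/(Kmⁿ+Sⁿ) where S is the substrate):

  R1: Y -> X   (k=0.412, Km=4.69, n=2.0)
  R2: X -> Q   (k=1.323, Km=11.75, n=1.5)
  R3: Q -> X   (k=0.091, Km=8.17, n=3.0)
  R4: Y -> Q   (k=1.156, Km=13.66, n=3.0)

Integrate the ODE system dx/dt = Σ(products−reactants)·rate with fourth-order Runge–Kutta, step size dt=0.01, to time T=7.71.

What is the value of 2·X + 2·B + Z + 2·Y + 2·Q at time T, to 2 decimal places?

Check how each reaction changes W = 2·X + 2·B + Z + 2·Y + 2·Q (weight of products minus weight of reactants):
R1: Y -> X: (2·1) − (2·1) = 2 − 2 = 0
R2: X -> Q: (2·1) − (2·1) = 2 − 2 = 0
R3: Q -> X: (2·1) − (2·1) = 2 − 2 = 0
R4: Y -> Q: (2·1) − (2·1) = 2 − 2 = 0
Every reaction leaves W unchanged, so W is conserved and no simulation is needed: W(T) = W(0) = 2·45.77 + 2·21.31 + 17.92 + 2·12.72 + 2·27.84 = 233.20

Value at T = 233.20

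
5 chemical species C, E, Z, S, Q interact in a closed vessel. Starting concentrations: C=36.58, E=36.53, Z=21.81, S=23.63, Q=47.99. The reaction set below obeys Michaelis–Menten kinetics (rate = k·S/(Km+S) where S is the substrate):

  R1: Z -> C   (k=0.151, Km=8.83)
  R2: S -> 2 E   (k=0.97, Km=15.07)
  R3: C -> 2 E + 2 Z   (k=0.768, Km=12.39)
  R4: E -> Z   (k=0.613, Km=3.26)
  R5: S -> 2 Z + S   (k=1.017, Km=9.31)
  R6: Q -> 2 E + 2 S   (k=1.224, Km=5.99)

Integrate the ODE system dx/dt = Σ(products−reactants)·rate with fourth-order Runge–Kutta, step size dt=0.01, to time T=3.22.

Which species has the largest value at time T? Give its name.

RK4 with dt=0.01: 322 steps to T=3.22. Trajectory (selected grid times):
t=0.00: C=36.58 E=36.53 Z=21.81 S=23.63 Q=47.99
t=0.36: C=36.41 E=37.95 Z=22.91 S=24.20 Q=47.60
t=0.72: C=36.25 E=39.37 Z=24.02 S=24.77 Q=47.21
t=1.07: C=36.08 E=40.76 Z=25.10 S=25.31 Q=46.83
t=1.43: C=35.92 E=42.19 Z=26.21 S=25.87 Q=46.44
t=1.79: C=35.75 E=43.62 Z=27.33 S=26.43 Q=46.05
t=2.15: C=35.59 E=45.05 Z=28.44 S=26.99 Q=45.66
t=2.50: C=35.43 E=46.44 Z=29.53 S=27.53 Q=45.28
t=2.86: C=35.27 E=47.87 Z=30.66 S=28.08 Q=44.89
t=3.22: C=35.11 E=49.31 Z=31.78 S=28.63 Q=44.50
At T=3.22: C=35.11 E=49.31 Z=31.78 S=28.63 Q=44.50; the largest is E.

Dominant species at T: E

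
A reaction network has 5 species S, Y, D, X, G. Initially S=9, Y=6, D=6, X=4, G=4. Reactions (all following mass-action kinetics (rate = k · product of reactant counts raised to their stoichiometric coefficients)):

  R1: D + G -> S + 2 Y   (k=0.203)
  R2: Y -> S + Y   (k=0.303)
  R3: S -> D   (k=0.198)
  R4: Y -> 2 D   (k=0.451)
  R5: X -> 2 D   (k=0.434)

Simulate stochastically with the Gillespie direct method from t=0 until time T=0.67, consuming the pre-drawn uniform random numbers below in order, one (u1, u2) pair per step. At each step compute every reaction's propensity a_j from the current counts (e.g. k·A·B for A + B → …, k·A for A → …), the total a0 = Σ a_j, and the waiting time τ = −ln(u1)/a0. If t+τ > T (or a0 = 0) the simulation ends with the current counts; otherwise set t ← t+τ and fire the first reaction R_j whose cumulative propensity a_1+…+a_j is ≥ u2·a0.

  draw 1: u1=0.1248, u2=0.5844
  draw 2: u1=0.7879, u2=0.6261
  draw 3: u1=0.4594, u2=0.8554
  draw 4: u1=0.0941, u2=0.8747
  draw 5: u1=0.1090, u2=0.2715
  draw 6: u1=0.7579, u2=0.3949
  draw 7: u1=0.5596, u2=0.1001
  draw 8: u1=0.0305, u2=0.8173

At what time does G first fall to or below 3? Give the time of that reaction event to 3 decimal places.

Threshold first reached at t = 0.531

t=0.000: S=9 Y=6 D=6 X=4 G=4
Draw 1: a1=4.872, a2=1.818, a3=1.782, a4=2.706, a5=1.736, a0=12.914; τ=−ln(0.1248)/12.914=0.161 → t=0.161; u2·a0=0.5844·12.914=7.547; a1+a2=6.690 < 7.547 ≤ a1+…+a3=8.472 → R3 fires; S=8 Y=6 D=7 X=4 G=4
Draw 2: a1=5.684, a2=1.818, a3=1.584, a4=2.706, a5=1.736, a0=13.528; τ=−ln(0.7879)/13.528=0.018 → t=0.179; u2·a0=0.6261·13.528=8.470; a1+a2=7.502 < 8.470 ≤ a1+…+a3=9.086 → R3 fires; S=7 Y=6 D=8 X=4 G=4
Draw 3: a1=6.496, a2=1.818, a3=1.386, a4=2.706, a5=1.736, a0=14.142; τ=−ln(0.4594)/14.142=0.055 → t=0.234; u2·a0=0.8554·14.142=12.097; a1+…+a3=9.700 < 12.097 ≤ a1+…+a4=12.406 → R4 fires; S=7 Y=5 D=10 X=4 G=4
Draw 4: a1=8.120, a2=1.515, a3=1.386, a4=2.255, a5=1.736, a0=15.012; τ=−ln(0.0941)/15.012=0.157 → t=0.391; u2·a0=0.8747·15.012=13.131; a1+…+a3=11.021 < 13.131 ≤ a1+…+a4=13.276 → R4 fires; S=7 Y=4 D=12 X=4 G=4
Draw 5: a1=9.744, a2=1.212, a3=1.386, a4=1.804, a5=1.736, a0=15.882; τ=−ln(0.1090)/15.882=0.140 → t=0.531; u2·a0=0.2715·15.882=4.312 ≤ a1=9.744 → R1 fires; S=8 Y=6 D=11 X=4 G=3
Draw 6: a1=6.699, a2=1.818, a3=1.584, a4=2.706, a5=1.736, a0=14.543; τ=−ln(0.7579)/14.543=0.019 → t=0.550; u2·a0=0.3949·14.543=5.743 ≤ a1=6.699 → R1 fires; S=9 Y=8 D=10 X=4 G=2
Draw 7: a1=4.060, a2=2.424, a3=1.782, a4=3.608, a5=1.736, a0=13.610; τ=−ln(0.5596)/13.610=0.043 → t=0.592; u2·a0=0.1001·13.610=1.362 ≤ a1=4.060 → R1 fires; S=10 Y=10 D=9 X=4 G=1
Draw 8: a1=1.827, a2=3.030, a3=1.980, a4=4.510, a5=1.736, a0=13.083; τ=−ln(0.0305)/13.083=0.267 → t=0.859 > T=0.67: stop.
G first becomes ≤ 3 when it reaches 3 at the event at t=0.531.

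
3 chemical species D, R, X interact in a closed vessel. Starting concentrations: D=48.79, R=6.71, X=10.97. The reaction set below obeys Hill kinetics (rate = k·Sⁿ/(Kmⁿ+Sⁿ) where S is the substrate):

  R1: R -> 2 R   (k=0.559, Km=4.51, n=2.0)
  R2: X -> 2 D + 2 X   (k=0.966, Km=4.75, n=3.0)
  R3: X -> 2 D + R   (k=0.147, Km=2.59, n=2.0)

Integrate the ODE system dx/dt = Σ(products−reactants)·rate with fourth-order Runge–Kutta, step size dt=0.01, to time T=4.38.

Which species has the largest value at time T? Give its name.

Dominant species at T: D

RK4 with dt=0.01: 438 steps to T=4.38. Trajectory (selected grid times):
t=0.00: D=48.79 R=6.71 X=10.97
t=0.49: D=49.81 R=6.97 X=11.34
t=0.97: D=50.81 R=7.23 X=11.71
t=1.46: D=51.83 R=7.50 X=12.08
t=1.95: D=52.87 R=7.77 X=12.46
t=2.43: D=53.88 R=8.04 X=12.83
t=2.92: D=54.92 R=8.32 X=13.22
t=3.41: D=55.97 R=8.60 X=13.60
t=3.89: D=57.00 R=8.88 X=13.98
t=4.38: D=58.05 R=9.17 X=14.36
At T=4.38: D=58.05 R=9.17 X=14.36; the largest is D.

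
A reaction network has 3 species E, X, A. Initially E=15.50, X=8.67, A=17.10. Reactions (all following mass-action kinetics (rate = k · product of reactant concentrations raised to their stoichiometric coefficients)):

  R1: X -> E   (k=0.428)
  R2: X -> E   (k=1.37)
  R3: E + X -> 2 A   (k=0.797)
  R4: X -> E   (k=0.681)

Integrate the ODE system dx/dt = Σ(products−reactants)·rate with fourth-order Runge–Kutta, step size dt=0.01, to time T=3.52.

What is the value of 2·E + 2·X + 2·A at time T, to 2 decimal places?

Value at T = 82.54

Check how each reaction changes W = 2·E + 2·X + 2·A (weight of products minus weight of reactants):
R1: X -> E: (2·1) − (2·1) = 2 − 2 = 0
R2: X -> E: (2·1) − (2·1) = 2 − 2 = 0
R3: E + X -> 2 A: (2·2) − (2·1 + 2·1) = 4 − 4 = 0
R4: X -> E: (2·1) − (2·1) = 2 − 2 = 0
Every reaction leaves W unchanged, so W is conserved and no simulation is needed: W(T) = W(0) = 2·15.50 + 2·8.67 + 2·17.10 = 82.54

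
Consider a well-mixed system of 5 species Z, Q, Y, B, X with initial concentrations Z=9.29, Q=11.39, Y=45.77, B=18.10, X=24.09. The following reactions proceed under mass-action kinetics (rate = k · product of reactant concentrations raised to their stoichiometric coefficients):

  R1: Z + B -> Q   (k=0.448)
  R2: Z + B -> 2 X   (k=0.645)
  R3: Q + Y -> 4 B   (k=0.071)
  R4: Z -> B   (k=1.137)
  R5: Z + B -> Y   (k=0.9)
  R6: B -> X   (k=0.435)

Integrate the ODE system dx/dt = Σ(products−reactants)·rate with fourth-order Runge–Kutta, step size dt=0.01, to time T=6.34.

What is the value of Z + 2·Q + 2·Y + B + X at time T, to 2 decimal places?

Check how each reaction changes W = Z + 2·Q + 2·Y + B + X (weight of products minus weight of reactants):
R1: Z + B -> Q: (2·1) − (1·1 + 1·1) = 2 − 2 = 0
R2: Z + B -> 2 X: (1·2) − (1·1 + 1·1) = 2 − 2 = 0
R3: Q + Y -> 4 B: (1·4) − (2·1 + 2·1) = 4 − 4 = 0
R4: Z -> B: (1·1) − (1·1) = 1 − 1 = 0
R5: Z + B -> Y: (2·1) − (1·1 + 1·1) = 2 − 2 = 0
R6: B -> X: (1·1) − (1·1) = 1 − 1 = 0
Every reaction leaves W unchanged, so W is conserved and no simulation is needed: W(T) = W(0) = 9.29 + 2·11.39 + 2·45.77 + 18.10 + 24.09 = 165.80

Value at T = 165.80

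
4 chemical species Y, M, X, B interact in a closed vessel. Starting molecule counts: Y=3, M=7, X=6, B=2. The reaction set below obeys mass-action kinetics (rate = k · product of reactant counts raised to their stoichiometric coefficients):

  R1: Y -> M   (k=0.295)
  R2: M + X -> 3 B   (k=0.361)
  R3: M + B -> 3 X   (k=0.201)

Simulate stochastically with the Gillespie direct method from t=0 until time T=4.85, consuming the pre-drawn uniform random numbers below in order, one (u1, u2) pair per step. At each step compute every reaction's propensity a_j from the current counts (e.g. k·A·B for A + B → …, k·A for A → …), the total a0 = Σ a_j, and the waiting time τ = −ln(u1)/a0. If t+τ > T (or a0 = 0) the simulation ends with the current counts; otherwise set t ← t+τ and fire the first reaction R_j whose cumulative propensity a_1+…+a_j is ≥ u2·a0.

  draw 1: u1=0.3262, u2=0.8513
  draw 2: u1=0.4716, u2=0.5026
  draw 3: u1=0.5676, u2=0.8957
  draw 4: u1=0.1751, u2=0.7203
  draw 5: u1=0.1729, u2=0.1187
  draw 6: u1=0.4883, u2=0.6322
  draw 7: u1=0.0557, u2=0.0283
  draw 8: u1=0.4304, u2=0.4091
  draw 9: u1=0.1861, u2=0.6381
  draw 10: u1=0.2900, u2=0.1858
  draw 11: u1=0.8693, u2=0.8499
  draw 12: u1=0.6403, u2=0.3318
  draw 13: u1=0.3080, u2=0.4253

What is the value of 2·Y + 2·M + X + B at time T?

Check how each reaction changes W = 2·Y + 2·M + X + B (weight of products minus weight of reactants):
R1: Y -> M: (2·1) − (2·1) = 2 − 2 = 0
R2: M + X -> 3 B: (1·3) − (2·1 + 1·1) = 3 − 3 = 0
R3: M + B -> 3 X: (1·3) − (2·1 + 1·1) = 3 − 3 = 0
Every reaction leaves W unchanged, so W is conserved and no simulation is needed: W(T) = W(0) = 2·3 + 2·7 + 6 + 2 = 28

Value at T = 28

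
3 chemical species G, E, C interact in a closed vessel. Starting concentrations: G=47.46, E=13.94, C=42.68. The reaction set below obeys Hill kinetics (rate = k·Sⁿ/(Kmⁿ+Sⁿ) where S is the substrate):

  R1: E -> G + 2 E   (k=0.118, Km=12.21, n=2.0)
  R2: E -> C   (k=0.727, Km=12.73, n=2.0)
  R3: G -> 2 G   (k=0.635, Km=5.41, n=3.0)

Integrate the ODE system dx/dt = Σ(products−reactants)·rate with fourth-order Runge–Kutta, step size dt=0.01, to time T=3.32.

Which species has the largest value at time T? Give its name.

Dominant species at T: G

RK4 with dt=0.01: 332 steps to T=3.32. Trajectory (selected grid times):
t=0.00: G=47.46 E=13.94 C=42.68
t=0.37: G=47.72 E=13.82 C=42.83
t=0.74: G=47.98 E=13.70 C=42.97
t=1.11: G=48.24 E=13.58 C=43.11
t=1.48: G=48.50 E=13.46 C=43.26
t=1.84: G=48.75 E=13.35 C=43.39
t=2.21: G=49.01 E=13.23 C=43.54
t=2.58: G=49.26 E=13.11 C=43.67
t=2.95: G=49.52 E=13.00 C=43.81
t=3.32: G=49.78 E=12.89 C=43.95
At T=3.32: G=49.78 E=12.89 C=43.95; the largest is G.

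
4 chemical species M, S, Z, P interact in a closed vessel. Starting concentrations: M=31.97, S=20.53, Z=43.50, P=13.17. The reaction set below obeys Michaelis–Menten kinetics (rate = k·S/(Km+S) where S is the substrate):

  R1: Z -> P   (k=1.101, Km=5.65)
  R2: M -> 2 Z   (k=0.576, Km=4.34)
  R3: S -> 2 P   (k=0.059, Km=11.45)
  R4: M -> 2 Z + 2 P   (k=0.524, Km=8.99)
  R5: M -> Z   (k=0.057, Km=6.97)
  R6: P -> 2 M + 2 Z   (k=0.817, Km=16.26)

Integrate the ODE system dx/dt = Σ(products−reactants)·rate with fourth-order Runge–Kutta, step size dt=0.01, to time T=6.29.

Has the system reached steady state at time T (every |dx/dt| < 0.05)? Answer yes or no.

Steady state at T: no

RK4 with dt=0.01: 629 steps to T=6.29. Trajectory (selected grid times):
t=0.00: M=31.97 S=20.53 Z=43.50 P=13.17
t=0.70: M=31.82 S=20.50 Z=44.65 P=14.22
t=1.40: M=31.69 S=20.48 Z=45.83 P=15.25
t=2.10: M=31.58 S=20.45 Z=47.02 P=16.28
t=2.80: M=31.49 S=20.42 Z=48.22 P=17.31
t=3.49: M=31.42 S=20.40 Z=49.42 P=18.31
t=4.19: M=31.36 S=20.37 Z=50.65 P=19.32
t=4.89: M=31.31 S=20.35 Z=51.90 P=20.32
t=5.59: M=31.28 S=20.32 Z=53.16 P=21.32
t=6.29: M=31.27 S=20.29 Z=54.43 P=22.31
Rates at T: R1=0.9975, R2=0.5058, R3=0.0377, R4=0.4070, R5=0.0466, R6=0.4726
dx/dt at T (Σ net stoichiometry × rate): M=-0.0142, S=-0.0377, Z=+1.8199, P=+1.4143
Largest |dx/dt| is |+1.8199| (Z) ≥ 0.05 → not steady.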